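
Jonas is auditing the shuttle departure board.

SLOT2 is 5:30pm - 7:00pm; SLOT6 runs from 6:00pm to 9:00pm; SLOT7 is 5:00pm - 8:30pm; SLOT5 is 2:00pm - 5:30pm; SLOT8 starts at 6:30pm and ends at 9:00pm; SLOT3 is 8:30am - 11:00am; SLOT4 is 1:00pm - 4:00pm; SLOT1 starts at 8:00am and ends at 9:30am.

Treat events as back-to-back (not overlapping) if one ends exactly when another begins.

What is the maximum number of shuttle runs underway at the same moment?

Sort all start/end points and keep a running count:
8:00am start SLOT1 → 1
8:30am start SLOT3 → 2
9:30am end SLOT1 → 1
11:00am end SLOT3 → 0
1:00pm start SLOT4 → 1
2:00pm start SLOT5 → 2
4:00pm end SLOT4 → 1
5:00pm start SLOT7 → 2
5:30pm end SLOT5 → 1
5:30pm start SLOT2 → 2
6:00pm start SLOT6 → 3
6:30pm start SLOT8 → 4
7:00pm end SLOT2 → 3
8:30pm end SLOT7 → 2
9:00pm end SLOT6 → 1
9:00pm end SLOT8 → 0
Peak is 4, at 6:30pm (SLOT2, SLOT6, SLOT7, SLOT8).

4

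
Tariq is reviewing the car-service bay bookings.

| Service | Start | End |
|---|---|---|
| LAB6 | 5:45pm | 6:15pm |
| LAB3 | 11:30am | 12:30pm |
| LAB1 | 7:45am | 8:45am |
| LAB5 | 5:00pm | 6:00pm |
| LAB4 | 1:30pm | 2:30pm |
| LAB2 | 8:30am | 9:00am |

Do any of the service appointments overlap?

Yes

Sorted by start: LAB1, LAB2, LAB3, LAB4, LAB5, LAB6.
LAB2 starts before LAB1 ends → LAB1 and LAB2 overlap.
That's a conflict, so the schedule is not conflict-free.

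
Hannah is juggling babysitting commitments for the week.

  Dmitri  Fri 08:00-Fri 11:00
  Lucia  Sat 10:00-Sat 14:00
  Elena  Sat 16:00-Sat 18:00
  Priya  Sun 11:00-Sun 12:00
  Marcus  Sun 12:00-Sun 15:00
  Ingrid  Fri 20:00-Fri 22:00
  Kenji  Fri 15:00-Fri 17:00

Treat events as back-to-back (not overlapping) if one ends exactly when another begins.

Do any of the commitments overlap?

Sorted by start: Dmitri, Kenji, Ingrid, Lucia, Elena, Priya, Marcus.
Kenji starts after Dmitri ends, so nothing later overlaps Dmitri either.
Ingrid starts after Kenji ends, so nothing later overlaps Kenji either.
Lucia starts after Ingrid ends, so nothing later overlaps Ingrid either.
Elena starts after Lucia ends, so nothing later overlaps Lucia either.
Priya starts after Elena ends, so nothing later overlaps Elena either.
Marcus starts exactly when Priya ends (back-to-back, no overlap).
Every pair is clear; the schedule has no overlaps.

No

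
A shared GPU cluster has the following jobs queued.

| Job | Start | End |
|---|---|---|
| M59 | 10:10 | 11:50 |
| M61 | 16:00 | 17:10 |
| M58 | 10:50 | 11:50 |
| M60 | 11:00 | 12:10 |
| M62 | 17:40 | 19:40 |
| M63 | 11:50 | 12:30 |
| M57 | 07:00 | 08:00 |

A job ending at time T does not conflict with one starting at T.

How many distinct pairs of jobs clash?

4

Sorted by start: M57, M59, M58, M60, M63, M61, M62.
M59 starts after M57 ends — done with M57.
M58 starts before M59 ends → M59 and M58 overlap.
M60 starts before M59 ends → M59 and M60 overlap.
M63 starts exactly when M59 ends (back-to-back, no overlap) — done with M59.
M60 starts before M58 ends → M58 and M60 overlap.
M63 starts exactly when M58 ends (back-to-back, no overlap) — done with M58.
M63 starts before M60 ends → M60 and M63 overlap.
M61 starts after M60 ends — done with M60.
M61 starts after M63 ends — done with M63.
M62 starts after M61 ends.
Overlapping pairs: M58 & M59, M58 & M60, M59 & M60, M60 & M63 — 4 in total.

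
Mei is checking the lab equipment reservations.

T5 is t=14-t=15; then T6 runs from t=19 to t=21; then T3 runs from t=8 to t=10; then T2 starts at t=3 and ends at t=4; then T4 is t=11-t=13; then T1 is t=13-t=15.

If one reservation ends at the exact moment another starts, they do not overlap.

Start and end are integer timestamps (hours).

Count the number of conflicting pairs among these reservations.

Sorted by start: T2, T3, T4, T1, T5, T6.
T3 starts after T2 ends, so nothing later overlaps T2 either.
T4 starts after T3 ends, so nothing later overlaps T3 either.
T1 starts exactly when T4 ends (back-to-back, no overlap), so nothing later overlaps T4 either.
T5 starts before T1 ends → T1 and T5 overlap.
T6 starts after T1 ends.
T6 starts after T5 ends.
Overlapping pairs: T1 & T5 — 1 in total.

1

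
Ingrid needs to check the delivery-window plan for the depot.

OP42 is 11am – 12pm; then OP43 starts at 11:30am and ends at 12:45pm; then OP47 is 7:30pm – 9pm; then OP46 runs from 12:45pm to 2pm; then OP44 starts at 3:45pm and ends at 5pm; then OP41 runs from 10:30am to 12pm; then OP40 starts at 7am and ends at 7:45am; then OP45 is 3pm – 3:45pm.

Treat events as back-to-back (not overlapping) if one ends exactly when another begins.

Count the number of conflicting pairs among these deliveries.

Check each pair: they overlap iff neither finishes before the other starts.
Sorted by start: OP40, OP41, OP42, OP43, OP46, OP45, OP44, OP47.
OP41 starts after OP40 ends — done with OP40.
OP42 starts before OP41 ends → OP41 and OP42 overlap.
OP43 starts before OP41 ends → OP41 and OP43 overlap.
OP46 starts after OP41 ends — done with OP41.
OP43 starts before OP42 ends → OP42 and OP43 overlap.
OP46 starts after OP42 ends — done with OP42.
OP46 starts exactly when OP43 ends (back-to-back, no overlap) — done with OP43.
OP45 starts after OP46 ends — done with OP46.
OP44 starts exactly when OP45 ends (back-to-back, no overlap) — done with OP45.
OP47 starts after OP44 ends.
Overlapping pairs: OP41 & OP42, OP41 & OP43, OP42 & OP43 — 3 in total.

3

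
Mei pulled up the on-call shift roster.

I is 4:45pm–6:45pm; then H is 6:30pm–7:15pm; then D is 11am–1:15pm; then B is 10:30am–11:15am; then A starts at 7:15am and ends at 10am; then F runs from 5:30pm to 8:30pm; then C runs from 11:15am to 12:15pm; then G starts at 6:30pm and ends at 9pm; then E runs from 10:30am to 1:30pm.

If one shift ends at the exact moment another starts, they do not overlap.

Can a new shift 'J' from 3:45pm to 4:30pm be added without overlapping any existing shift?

A: ends 10am at or before J starts 3:45pm → clear.
B: ends 11:15am at or before J starts 3:45pm → clear.
E: ends 1:30pm at or before J starts 3:45pm → clear.
D: ends 1:15pm at or before J starts 3:45pm → clear.
C: ends 12:15pm at or before J starts 3:45pm → clear.
I: starts 4:45pm at or after J ends 4:30pm → clear.
F: starts 5:30pm at or after J ends 4:30pm → clear.
G: starts 6:30pm at or after J ends 4:30pm → clear.
H: starts 6:30pm at or after J ends 4:30pm → clear.

Yes — the slot is free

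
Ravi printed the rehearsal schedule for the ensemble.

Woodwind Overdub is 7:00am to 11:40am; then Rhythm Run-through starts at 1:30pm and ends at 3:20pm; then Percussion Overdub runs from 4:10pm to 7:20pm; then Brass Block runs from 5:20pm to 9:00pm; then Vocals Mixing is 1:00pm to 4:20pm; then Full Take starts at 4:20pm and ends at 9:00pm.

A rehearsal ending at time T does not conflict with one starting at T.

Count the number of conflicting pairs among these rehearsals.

5

Sorted by start: Woodwind Overdub, Vocals Mixing, Rhythm Run-through, Percussion Overdub, Full Take, Brass Block.
Vocals Mixing starts after Woodwind Overdub ends — done with Woodwind Overdub.
Rhythm Run-through starts before Vocals Mixing ends → Vocals Mixing and Rhythm Run-through overlap.
Percussion Overdub starts before Vocals Mixing ends → Vocals Mixing and Percussion Overdub overlap.
Full Take starts exactly when Vocals Mixing ends (back-to-back, no overlap) — done with Vocals Mixing.
Percussion Overdub starts after Rhythm Run-through ends — done with Rhythm Run-through.
Full Take starts before Percussion Overdub ends → Percussion Overdub and Full Take overlap.
Brass Block starts before Percussion Overdub ends → Percussion Overdub and Brass Block overlap.
Brass Block starts before Full Take ends → Full Take and Brass Block overlap.
Overlapping pairs: Brass Block & Full Take, Brass Block & Percussion Overdub, Full Take & Percussion Overdub, Percussion Overdub & Vocals Mixing, Rhythm Run-through & Vocals Mixing — 5 in total.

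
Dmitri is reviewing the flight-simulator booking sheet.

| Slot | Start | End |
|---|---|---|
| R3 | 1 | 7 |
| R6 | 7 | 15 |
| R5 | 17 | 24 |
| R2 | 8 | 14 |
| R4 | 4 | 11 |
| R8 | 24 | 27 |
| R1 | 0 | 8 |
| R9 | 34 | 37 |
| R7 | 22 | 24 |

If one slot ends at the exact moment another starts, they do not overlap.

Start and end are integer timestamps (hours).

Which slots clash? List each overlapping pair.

R1 & R3, R1 & R4, R1 & R6, R2 & R4, R2 & R6, R3 & R4, R4 & R6, R5 & R7

Sorted by start: R1, R3, R4, R6, R2, R5, R7, R8, R9.
R3 starts before R1 ends → R1 and R3 overlap.
R4 starts before R1 ends → R1 and R4 overlap.
R6 starts before R1 ends → R1 and R6 overlap.
R2 starts exactly when R1 ends (back-to-back, no overlap); R1 is clear from here.
R4 starts before R3 ends → R3 and R4 overlap.
R6 starts exactly when R3 ends (back-to-back, no overlap); R3 is clear from here.
R6 starts before R4 ends → R4 and R6 overlap.
R2 starts before R4 ends → R4 and R2 overlap.
R5 starts after R4 ends; R4 is clear from here.
R2 starts before R6 ends → R6 and R2 overlap.
R5 starts after R6 ends; R6 is clear from here.
R5 starts after R2 ends; R2 is clear from here.
R7 starts before R5 ends → R5 and R7 overlap.
R8 starts exactly when R5 ends (back-to-back, no overlap); R5 is clear from here.
R8 starts exactly when R7 ends (back-to-back, no overlap); R7 is clear from here.
R9 starts after R8 ends.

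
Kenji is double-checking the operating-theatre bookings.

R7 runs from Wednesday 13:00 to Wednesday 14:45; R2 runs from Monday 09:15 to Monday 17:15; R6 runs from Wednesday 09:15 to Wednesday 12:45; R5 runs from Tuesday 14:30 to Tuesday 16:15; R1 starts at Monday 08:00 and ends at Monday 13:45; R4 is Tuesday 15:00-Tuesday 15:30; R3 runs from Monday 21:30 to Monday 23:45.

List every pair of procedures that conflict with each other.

Sorted by start: R1, R2, R3, R5, R4, R6, R7.
R2 starts before R1 ends → R1 and R2 overlap.
R3 starts after R1 ends, so nothing later overlaps R1 either.
R3 starts after R2 ends, so nothing later overlaps R2 either.
R5 starts after R3 ends, so nothing later overlaps R3 either.
R4 starts before R5 ends → R5 and R4 overlap.
R6 starts after R5 ends, so nothing later overlaps R5 either.
R6 starts after R4 ends, so nothing later overlaps R4 either.
R7 starts after R6 ends.

R1 & R2, R4 & R5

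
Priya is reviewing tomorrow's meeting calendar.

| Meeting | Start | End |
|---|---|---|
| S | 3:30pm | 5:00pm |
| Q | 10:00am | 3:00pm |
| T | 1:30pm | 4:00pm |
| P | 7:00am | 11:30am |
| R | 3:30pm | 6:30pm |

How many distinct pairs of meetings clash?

Sorted by start: P, Q, T, R, S.
Q starts before P ends → P and Q overlap.
T starts after P ends — done with P.
T starts before Q ends → Q and T overlap.
R starts after Q ends — done with Q.
R starts before T ends → T and R overlap.
S starts before T ends → T and S overlap.
S starts before R ends → R and S overlap.
Overlapping pairs: P & Q, Q & T, R & S, R & T, S & T — 5 in total.

5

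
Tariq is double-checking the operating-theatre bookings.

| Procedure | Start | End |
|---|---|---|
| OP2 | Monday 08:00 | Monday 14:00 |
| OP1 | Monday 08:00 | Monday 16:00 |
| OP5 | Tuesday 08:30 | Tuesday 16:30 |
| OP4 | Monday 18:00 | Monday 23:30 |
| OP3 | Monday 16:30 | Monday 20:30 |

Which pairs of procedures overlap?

OP1 & OP2, OP3 & OP4

Two intervals overlap when each starts before the other ends.
Sorted by start: OP1, OP2, OP3, OP4, OP5.
OP2 starts before OP1 ends → OP1 and OP2 overlap.
OP3 starts after OP1 ends, so nothing later overlaps OP1 either.
OP3 starts after OP2 ends, so nothing later overlaps OP2 either.
OP4 starts before OP3 ends → OP3 and OP4 overlap.
OP5 starts after OP3 ends.
OP5 starts after OP4 ends.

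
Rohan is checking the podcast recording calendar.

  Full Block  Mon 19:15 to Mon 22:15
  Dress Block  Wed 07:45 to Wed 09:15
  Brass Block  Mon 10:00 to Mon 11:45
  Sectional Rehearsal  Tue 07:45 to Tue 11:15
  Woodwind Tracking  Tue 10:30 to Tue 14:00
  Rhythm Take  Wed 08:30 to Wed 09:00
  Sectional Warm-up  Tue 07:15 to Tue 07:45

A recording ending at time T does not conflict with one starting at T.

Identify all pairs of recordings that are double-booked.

Check each pair: they overlap iff neither finishes before the other starts.
Sorted by start: Brass Block, Full Block, Sectional Warm-up, Sectional Rehearsal, Woodwind Tracking, Dress Block, Rhythm Take.
Full Block starts after Brass Block ends, so nothing later overlaps Brass Block either.
Sectional Warm-up starts after Full Block ends, so nothing later overlaps Full Block either.
Sectional Rehearsal starts exactly when Sectional Warm-up ends (back-to-back, no overlap), so nothing later overlaps Sectional Warm-up either.
Woodwind Tracking starts before Sectional Rehearsal ends → Sectional Rehearsal and Woodwind Tracking overlap.
Dress Block starts after Sectional Rehearsal ends, so nothing later overlaps Sectional Rehearsal either.
Dress Block starts after Woodwind Tracking ends, so nothing later overlaps Woodwind Tracking either.
Rhythm Take starts before Dress Block ends → Dress Block and Rhythm Take overlap.

Dress Block & Rhythm Take, Sectional Rehearsal & Woodwind Tracking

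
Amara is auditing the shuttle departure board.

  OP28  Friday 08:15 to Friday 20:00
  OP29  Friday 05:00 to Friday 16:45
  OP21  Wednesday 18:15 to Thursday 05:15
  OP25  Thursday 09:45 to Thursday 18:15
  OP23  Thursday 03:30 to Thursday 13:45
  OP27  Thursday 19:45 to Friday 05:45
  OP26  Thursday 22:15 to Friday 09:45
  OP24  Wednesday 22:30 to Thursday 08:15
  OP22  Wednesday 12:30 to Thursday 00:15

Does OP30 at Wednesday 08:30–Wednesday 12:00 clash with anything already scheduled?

OP22: starts Wednesday 12:30 at or after OP30 ends Wednesday 12:00 → clear.
OP21: starts Wednesday 18:15 at or after OP30 ends Wednesday 12:00 → clear.
OP24: starts Wednesday 22:30 at or after OP30 ends Wednesday 12:00 → clear.
OP23: starts Thursday 03:30 at or after OP30 ends Wednesday 12:00 → clear.
OP25: starts Thursday 09:45 at or after OP30 ends Wednesday 12:00 → clear.
OP27: starts Thursday 19:45 at or after OP30 ends Wednesday 12:00 → clear.
OP26: starts Thursday 22:15 at or after OP30 ends Wednesday 12:00 → clear.
OP29: starts Friday 05:00 at or after OP30 ends Wednesday 12:00 → clear.
OP28: starts Friday 08:15 at or after OP30 ends Wednesday 12:00 → clear.

No — it doesn't clash with anything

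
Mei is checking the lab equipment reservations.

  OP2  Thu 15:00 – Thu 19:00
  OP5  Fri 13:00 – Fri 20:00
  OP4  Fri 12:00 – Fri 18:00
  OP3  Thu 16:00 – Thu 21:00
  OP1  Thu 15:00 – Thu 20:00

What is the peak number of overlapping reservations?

3

Walk through starts and ends in time order (an end at T is processed before a start at T):
Thu 15:00 start OP1 → 1
Thu 15:00 start OP2 → 2
Thu 16:00 start OP3 → 3
Thu 19:00 end OP2 → 2
Thu 20:00 end OP1 → 1
Thu 21:00 end OP3 → 0
Fri 12:00 start OP4 → 1
Fri 13:00 start OP5 → 2
Fri 18:00 end OP4 → 1
Fri 20:00 end OP5 → 0
Peak is 3, at Thu 16:00 (OP1, OP2, OP3).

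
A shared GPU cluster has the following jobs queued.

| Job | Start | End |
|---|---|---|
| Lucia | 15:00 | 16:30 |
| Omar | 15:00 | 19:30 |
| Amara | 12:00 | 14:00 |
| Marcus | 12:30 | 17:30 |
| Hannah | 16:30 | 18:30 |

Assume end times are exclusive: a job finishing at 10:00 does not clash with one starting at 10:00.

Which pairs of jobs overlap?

Amara & Marcus, Hannah & Marcus, Hannah & Omar, Lucia & Marcus, Lucia & Omar, Marcus & Omar

Two intervals overlap when each starts before the other ends.
Sorted by start: Amara, Marcus, Omar, Lucia, Hannah.
Marcus starts before Amara ends → Amara and Marcus overlap.
Omar starts after Amara ends, so nothing later overlaps Amara either.
Omar starts before Marcus ends → Marcus and Omar overlap.
Lucia starts before Marcus ends → Marcus and Lucia overlap.
Hannah starts before Marcus ends → Marcus and Hannah overlap.
Lucia starts before Omar ends → Omar and Lucia overlap.
Hannah starts before Omar ends → Omar and Hannah overlap.
Hannah starts exactly when Lucia ends (back-to-back, no overlap).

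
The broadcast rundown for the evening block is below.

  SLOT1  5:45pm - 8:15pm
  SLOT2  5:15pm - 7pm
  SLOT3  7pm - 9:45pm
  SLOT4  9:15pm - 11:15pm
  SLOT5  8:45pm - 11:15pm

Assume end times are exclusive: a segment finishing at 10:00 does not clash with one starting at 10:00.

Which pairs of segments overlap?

Sorted by start: SLOT2, SLOT1, SLOT3, SLOT5, SLOT4.
SLOT1 starts before SLOT2 ends → SLOT2 and SLOT1 overlap.
SLOT3 starts exactly when SLOT2 ends (back-to-back, no overlap), so nothing later overlaps SLOT2 either.
SLOT3 starts before SLOT1 ends → SLOT1 and SLOT3 overlap.
SLOT5 starts after SLOT1 ends, so nothing later overlaps SLOT1 either.
SLOT5 starts before SLOT3 ends → SLOT3 and SLOT5 overlap.
SLOT4 starts before SLOT3 ends → SLOT3 and SLOT4 overlap.
SLOT4 starts before SLOT5 ends → SLOT5 and SLOT4 overlap.

SLOT1 & SLOT2, SLOT1 & SLOT3, SLOT3 & SLOT4, SLOT3 & SLOT5, SLOT4 & SLOT5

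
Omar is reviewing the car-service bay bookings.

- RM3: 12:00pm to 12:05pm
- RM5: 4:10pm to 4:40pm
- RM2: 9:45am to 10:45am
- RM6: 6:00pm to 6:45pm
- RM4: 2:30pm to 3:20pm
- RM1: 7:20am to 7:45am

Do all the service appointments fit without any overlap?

Sorted by start: RM1, RM2, RM3, RM4, RM5, RM6.
RM2 starts after RM1 ends — done with RM1.
RM3 starts after RM2 ends — done with RM2.
RM4 starts after RM3 ends — done with RM3.
RM5 starts after RM4 ends — done with RM4.
RM6 starts after RM5 ends.
Every pair is clear; the schedule has no overlaps.

Yes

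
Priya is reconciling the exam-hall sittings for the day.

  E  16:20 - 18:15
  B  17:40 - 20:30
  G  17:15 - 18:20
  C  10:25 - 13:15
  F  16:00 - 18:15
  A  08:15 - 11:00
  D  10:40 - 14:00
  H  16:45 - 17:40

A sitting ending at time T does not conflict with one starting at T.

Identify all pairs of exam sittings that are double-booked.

Check each pair: they overlap iff neither finishes before the other starts.
Sorted by start: A, C, D, F, E, H, G, B.
C starts before A ends → A and C overlap.
D starts before A ends → A and D overlap.
F starts after A ends, so nothing later overlaps A either.
D starts before C ends → C and D overlap.
F starts after C ends, so nothing later overlaps C either.
F starts after D ends, so nothing later overlaps D either.
E starts before F ends → F and E overlap.
H starts before F ends → F and H overlap.
G starts before F ends → F and G overlap.
B starts before F ends → F and B overlap.
H starts before E ends → E and H overlap.
G starts before E ends → E and G overlap.
B starts before E ends → E and B overlap.
G starts before H ends → H and G overlap.
B starts exactly when H ends (back-to-back, no overlap).
B starts before G ends → G and B overlap.

A & C, A & D, B & E, B & F, B & G, C & D, E & F, E & G, E & H, F & G, F & H, G & H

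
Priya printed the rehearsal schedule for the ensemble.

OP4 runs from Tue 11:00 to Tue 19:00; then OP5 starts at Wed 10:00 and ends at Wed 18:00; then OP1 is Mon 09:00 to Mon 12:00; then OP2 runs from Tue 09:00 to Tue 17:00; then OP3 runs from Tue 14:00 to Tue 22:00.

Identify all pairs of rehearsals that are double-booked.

OP2 & OP3, OP2 & OP4, OP3 & OP4

Check each pair: they overlap iff neither finishes before the other starts.
Sorted by start: OP1, OP2, OP4, OP3, OP5.
OP2 starts after OP1 ends — done with OP1.
OP4 starts before OP2 ends → OP2 and OP4 overlap.
OP3 starts before OP2 ends → OP2 and OP3 overlap.
OP5 starts after OP2 ends.
OP3 starts before OP4 ends → OP4 and OP3 overlap.
OP5 starts after OP4 ends.
OP5 starts after OP3 ends.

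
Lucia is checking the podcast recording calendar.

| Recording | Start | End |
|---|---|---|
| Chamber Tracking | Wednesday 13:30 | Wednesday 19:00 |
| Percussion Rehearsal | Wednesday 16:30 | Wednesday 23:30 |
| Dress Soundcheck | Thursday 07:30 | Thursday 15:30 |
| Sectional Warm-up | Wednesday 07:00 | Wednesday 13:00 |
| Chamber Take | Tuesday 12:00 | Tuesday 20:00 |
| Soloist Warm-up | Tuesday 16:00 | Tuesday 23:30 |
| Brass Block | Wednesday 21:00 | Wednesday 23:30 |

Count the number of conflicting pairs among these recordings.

Sorted by start: Chamber Take, Soloist Warm-up, Sectional Warm-up, Chamber Tracking, Percussion Rehearsal, Brass Block, Dress Soundcheck.
Soloist Warm-up starts before Chamber Take ends → Chamber Take and Soloist Warm-up overlap.
Sectional Warm-up starts after Chamber Take ends, so nothing later overlaps Chamber Take either.
Sectional Warm-up starts after Soloist Warm-up ends, so nothing later overlaps Soloist Warm-up either.
Chamber Tracking starts after Sectional Warm-up ends, so nothing later overlaps Sectional Warm-up either.
Percussion Rehearsal starts before Chamber Tracking ends → Chamber Tracking and Percussion Rehearsal overlap.
Brass Block starts after Chamber Tracking ends, so nothing later overlaps Chamber Tracking either.
Brass Block starts before Percussion Rehearsal ends → Percussion Rehearsal and Brass Block overlap.
Dress Soundcheck starts after Percussion Rehearsal ends.
Dress Soundcheck starts after Brass Block ends.
Overlapping pairs: Brass Block & Percussion Rehearsal, Chamber Take & Soloist Warm-up, Chamber Tracking & Percussion Rehearsal — 3 in total.

3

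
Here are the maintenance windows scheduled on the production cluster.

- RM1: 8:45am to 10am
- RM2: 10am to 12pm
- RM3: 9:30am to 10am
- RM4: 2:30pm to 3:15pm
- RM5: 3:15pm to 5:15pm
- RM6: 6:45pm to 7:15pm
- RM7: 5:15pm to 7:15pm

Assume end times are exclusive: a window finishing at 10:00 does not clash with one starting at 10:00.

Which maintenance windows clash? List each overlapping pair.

RM1 & RM3, RM6 & RM7

Check each pair: they overlap iff neither finishes before the other starts.
Sorted by start: RM1, RM3, RM2, RM4, RM5, RM7, RM6.
RM3 starts before RM1 ends → RM1 and RM3 overlap.
RM2 starts exactly when RM1 ends (back-to-back, no overlap) — done with RM1.
RM2 starts exactly when RM3 ends (back-to-back, no overlap) — done with RM3.
RM4 starts after RM2 ends — done with RM2.
RM5 starts exactly when RM4 ends (back-to-back, no overlap) — done with RM4.
RM7 starts exactly when RM5 ends (back-to-back, no overlap) — done with RM5.
RM6 starts before RM7 ends → RM7 and RM6 overlap.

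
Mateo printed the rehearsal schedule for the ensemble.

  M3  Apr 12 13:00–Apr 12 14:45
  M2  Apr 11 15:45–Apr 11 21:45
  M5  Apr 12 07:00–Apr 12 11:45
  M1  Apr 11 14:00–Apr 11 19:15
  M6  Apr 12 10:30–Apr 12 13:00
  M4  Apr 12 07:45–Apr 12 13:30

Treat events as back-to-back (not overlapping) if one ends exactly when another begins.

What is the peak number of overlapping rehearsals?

3

Sweep the timeline, counting +1 at each start and −1 at each end (ends before starts at a tie):
Apr 11 14:00 start M1 → 1
Apr 11 15:45 start M2 → 2
Apr 11 19:15 end M1 → 1
Apr 11 21:45 end M2 → 0
Apr 12 07:00 start M5 → 1
Apr 12 07:45 start M4 → 2
Apr 12 10:30 start M6 → 3
Apr 12 11:45 end M5 → 2
Apr 12 13:00 end M6 → 1
Apr 12 13:00 start M3 → 2
Apr 12 13:30 end M4 → 1
Apr 12 14:45 end M3 → 0
Peak is 3, at Apr 12 10:30 (M4, M5, M6).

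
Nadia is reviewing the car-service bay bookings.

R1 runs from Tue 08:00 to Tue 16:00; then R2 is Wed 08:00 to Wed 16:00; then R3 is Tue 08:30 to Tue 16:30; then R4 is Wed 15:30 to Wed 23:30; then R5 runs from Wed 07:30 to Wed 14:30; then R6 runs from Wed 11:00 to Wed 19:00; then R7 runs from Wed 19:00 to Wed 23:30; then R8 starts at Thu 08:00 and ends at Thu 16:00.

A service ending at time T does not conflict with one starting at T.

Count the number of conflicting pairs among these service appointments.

Sorted by start: R1, R3, R5, R2, R6, R4, R7, R8.
R3 starts before R1 ends → R1 and R3 overlap.
R5 starts after R1 ends; R1 is clear from here.
R5 starts after R3 ends; R3 is clear from here.
R2 starts before R5 ends → R5 and R2 overlap.
R6 starts before R5 ends → R5 and R6 overlap.
R4 starts after R5 ends; R5 is clear from here.
R6 starts before R2 ends → R2 and R6 overlap.
R4 starts before R2 ends → R2 and R4 overlap.
R7 starts after R2 ends; R2 is clear from here.
R4 starts before R6 ends → R6 and R4 overlap.
R7 starts exactly when R6 ends (back-to-back, no overlap); R6 is clear from here.
R7 starts before R4 ends → R4 and R7 overlap.
R8 starts after R4 ends.
R8 starts after R7 ends.
Overlapping pairs: R1 & R3, R2 & R4, R2 & R5, R2 & R6, R4 & R6, R4 & R7, R5 & R6 — 7 in total.

7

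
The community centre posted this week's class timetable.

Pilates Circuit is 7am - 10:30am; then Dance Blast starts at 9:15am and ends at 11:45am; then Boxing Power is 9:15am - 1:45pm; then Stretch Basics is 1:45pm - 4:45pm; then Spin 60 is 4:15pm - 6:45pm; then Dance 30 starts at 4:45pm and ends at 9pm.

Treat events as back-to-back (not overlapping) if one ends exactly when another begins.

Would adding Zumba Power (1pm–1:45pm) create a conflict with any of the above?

Yes — it overlaps Boxing Power

Pilates Circuit: ends 10:30am at or before Zumba Power starts 1pm → clear.
Dance Blast: ends 11:45am at or before Zumba Power starts 1pm → clear.
Boxing Power: starts 9:15am before Zumba Power ends 1:45pm, and ends 1:45pm after Zumba Power starts 1pm → overlap.
Stretch Basics: starts 1:45pm at or after Zumba Power ends 1:45pm → clear.
Spin 60: starts 4:15pm at or after Zumba Power ends 1:45pm → clear.
Dance 30: starts 4:45pm at or after Zumba Power ends 1:45pm → clear.
Zumba Power overlaps Boxing Power.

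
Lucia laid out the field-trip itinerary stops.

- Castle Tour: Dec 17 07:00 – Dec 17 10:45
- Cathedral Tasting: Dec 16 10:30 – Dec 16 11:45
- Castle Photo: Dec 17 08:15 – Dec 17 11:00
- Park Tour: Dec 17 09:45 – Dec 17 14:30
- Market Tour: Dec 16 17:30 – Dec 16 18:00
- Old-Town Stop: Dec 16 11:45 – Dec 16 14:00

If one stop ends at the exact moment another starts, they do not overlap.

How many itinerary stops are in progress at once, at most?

Walk through starts and ends in time order (an end at T is processed before a start at T):
Dec 16 10:30 start Cathedral Tasting → 1
Dec 16 11:45 end Cathedral Tasting → 0
Dec 16 11:45 start Old-Town Stop → 1
Dec 16 14:00 end Old-Town Stop → 0
Dec 16 17:30 start Market Tour → 1
Dec 16 18:00 end Market Tour → 0
Dec 17 07:00 start Castle Tour → 1
Dec 17 08:15 start Castle Photo → 2
Dec 17 09:45 start Park Tour → 3
Dec 17 10:45 end Castle Tour → 2
Dec 17 11:00 end Castle Photo → 1
Dec 17 14:30 end Park Tour → 0
Peak is 3, at Dec 17 09:45 (Castle Photo, Castle Tour, Park Tour).

3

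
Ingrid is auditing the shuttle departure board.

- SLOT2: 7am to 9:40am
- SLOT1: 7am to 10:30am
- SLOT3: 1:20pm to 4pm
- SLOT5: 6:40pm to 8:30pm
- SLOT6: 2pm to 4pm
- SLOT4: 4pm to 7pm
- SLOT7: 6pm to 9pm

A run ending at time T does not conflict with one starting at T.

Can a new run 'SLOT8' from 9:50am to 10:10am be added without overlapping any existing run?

No — it overlaps SLOT1

SLOT1: starts 7am before SLOT8 ends 10:10am, and ends 10:30am after SLOT8 starts 9:50am → overlap.
SLOT2: ends 9:40am at or before SLOT8 starts 9:50am → clear.
SLOT3: starts 1:20pm at or after SLOT8 ends 10:10am → clear.
SLOT6: starts 2pm at or after SLOT8 ends 10:10am → clear.
SLOT4: starts 4pm at or after SLOT8 ends 10:10am → clear.
SLOT7: starts 6pm at or after SLOT8 ends 10:10am → clear.
SLOT5: starts 6:40pm at or after SLOT8 ends 10:10am → clear.
SLOT8 overlaps SLOT1.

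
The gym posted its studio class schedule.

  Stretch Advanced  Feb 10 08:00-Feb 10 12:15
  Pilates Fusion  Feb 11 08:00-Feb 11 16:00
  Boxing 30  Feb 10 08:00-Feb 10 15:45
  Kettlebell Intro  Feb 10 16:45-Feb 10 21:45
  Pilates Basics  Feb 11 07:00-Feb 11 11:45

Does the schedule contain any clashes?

Check each pair: they overlap iff neither finishes before the other starts.
Sorted by start: Boxing 30, Stretch Advanced, Kettlebell Intro, Pilates Basics, Pilates Fusion.
Stretch Advanced starts before Boxing 30 ends → Boxing 30 and Stretch Advanced overlap.
That's a conflict, so the schedule is not conflict-free.

Yes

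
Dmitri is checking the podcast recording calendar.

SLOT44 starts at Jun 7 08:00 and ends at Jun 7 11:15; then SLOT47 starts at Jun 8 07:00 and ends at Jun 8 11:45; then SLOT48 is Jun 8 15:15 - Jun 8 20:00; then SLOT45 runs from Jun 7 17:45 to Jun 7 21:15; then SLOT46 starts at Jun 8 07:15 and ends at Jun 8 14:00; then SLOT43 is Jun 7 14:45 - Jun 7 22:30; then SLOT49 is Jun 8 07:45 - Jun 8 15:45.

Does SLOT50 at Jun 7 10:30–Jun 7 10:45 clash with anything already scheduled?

Yes — it overlaps SLOT44

SLOT44: starts Jun 7 08:00 before SLOT50 ends Jun 7 10:45, and ends Jun 7 11:15 after SLOT50 starts Jun 7 10:30 → overlap.
SLOT43: starts Jun 7 14:45 at or after SLOT50 ends Jun 7 10:45 → clear.
SLOT45: starts Jun 7 17:45 at or after SLOT50 ends Jun 7 10:45 → clear.
SLOT47: starts Jun 8 07:00 at or after SLOT50 ends Jun 7 10:45 → clear.
SLOT46: starts Jun 8 07:15 at or after SLOT50 ends Jun 7 10:45 → clear.
SLOT49: starts Jun 8 07:45 at or after SLOT50 ends Jun 7 10:45 → clear.
SLOT48: starts Jun 8 15:15 at or after SLOT50 ends Jun 7 10:45 → clear.
SLOT50 overlaps SLOT44.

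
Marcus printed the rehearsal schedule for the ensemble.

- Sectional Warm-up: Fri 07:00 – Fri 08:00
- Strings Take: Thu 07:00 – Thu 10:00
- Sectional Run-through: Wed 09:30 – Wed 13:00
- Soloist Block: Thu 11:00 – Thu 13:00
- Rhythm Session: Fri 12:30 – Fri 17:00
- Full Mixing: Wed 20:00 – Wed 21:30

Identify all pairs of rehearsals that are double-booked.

no conflicts

Sorted by start: Sectional Run-through, Full Mixing, Strings Take, Soloist Block, Sectional Warm-up, Rhythm Session.
Full Mixing starts after Sectional Run-through ends, so Sectional Run-through has no further overlaps.
Strings Take starts after Full Mixing ends, so Full Mixing has no further overlaps.
Soloist Block starts after Strings Take ends, so Strings Take has no further overlaps.
Sectional Warm-up starts after Soloist Block ends, so Soloist Block has no further overlaps.
Rhythm Session starts after Sectional Warm-up ends.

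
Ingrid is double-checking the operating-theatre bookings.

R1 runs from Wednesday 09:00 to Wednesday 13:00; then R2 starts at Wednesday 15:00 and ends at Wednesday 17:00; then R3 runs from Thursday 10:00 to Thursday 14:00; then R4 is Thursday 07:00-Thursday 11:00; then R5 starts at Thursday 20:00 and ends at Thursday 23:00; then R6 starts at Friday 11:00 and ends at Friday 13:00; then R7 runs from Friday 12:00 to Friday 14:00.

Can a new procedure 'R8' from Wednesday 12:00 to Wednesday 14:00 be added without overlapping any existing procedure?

No — it overlaps R1

R1: starts Wednesday 09:00 before R8 ends Wednesday 14:00, and ends Wednesday 13:00 after R8 starts Wednesday 12:00 → overlap.
R2: starts Wednesday 15:00 at or after R8 ends Wednesday 14:00 → clear.
R4: starts Thursday 07:00 at or after R8 ends Wednesday 14:00 → clear.
R3: starts Thursday 10:00 at or after R8 ends Wednesday 14:00 → clear.
R5: starts Thursday 20:00 at or after R8 ends Wednesday 14:00 → clear.
R6: starts Friday 11:00 at or after R8 ends Wednesday 14:00 → clear.
R7: starts Friday 12:00 at or after R8 ends Wednesday 14:00 → clear.
R8 overlaps R1.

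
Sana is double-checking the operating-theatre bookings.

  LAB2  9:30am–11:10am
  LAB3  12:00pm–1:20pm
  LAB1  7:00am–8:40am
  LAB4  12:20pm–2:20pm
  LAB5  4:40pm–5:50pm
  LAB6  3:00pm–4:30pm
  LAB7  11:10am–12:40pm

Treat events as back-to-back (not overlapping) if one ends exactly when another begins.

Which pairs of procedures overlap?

LAB3 & LAB4, LAB3 & LAB7, LAB4 & LAB7

Sorted by start: LAB1, LAB2, LAB7, LAB3, LAB4, LAB6, LAB5.
LAB2 starts after LAB1 ends, so LAB1 has no further overlaps.
LAB7 starts exactly when LAB2 ends (back-to-back, no overlap), so LAB2 has no further overlaps.
LAB3 starts before LAB7 ends → LAB7 and LAB3 overlap.
LAB4 starts before LAB7 ends → LAB7 and LAB4 overlap.
LAB6 starts after LAB7 ends, so LAB7 has no further overlaps.
LAB4 starts before LAB3 ends → LAB3 and LAB4 overlap.
LAB6 starts after LAB3 ends, so LAB3 has no further overlaps.
LAB6 starts after LAB4 ends, so LAB4 has no further overlaps.
LAB5 starts after LAB6 ends.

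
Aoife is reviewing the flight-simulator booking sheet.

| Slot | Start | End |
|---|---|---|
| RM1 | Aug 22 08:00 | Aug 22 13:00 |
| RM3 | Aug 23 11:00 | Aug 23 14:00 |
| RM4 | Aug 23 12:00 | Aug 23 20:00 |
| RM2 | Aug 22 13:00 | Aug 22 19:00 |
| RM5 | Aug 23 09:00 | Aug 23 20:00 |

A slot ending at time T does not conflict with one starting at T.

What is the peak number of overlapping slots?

3

Walk through starts and ends in time order (an end at T is processed before a start at T):
Aug 22 08:00 start RM1 → 1
Aug 22 13:00 end RM1 → 0
Aug 22 13:00 start RM2 → 1
Aug 22 19:00 end RM2 → 0
Aug 23 09:00 start RM5 → 1
Aug 23 11:00 start RM3 → 2
Aug 23 12:00 start RM4 → 3
Aug 23 14:00 end RM3 → 2
Aug 23 20:00 end RM4 → 1
Aug 23 20:00 end RM5 → 0
Peak is 3, at Aug 23 12:00 (RM3, RM4, RM5).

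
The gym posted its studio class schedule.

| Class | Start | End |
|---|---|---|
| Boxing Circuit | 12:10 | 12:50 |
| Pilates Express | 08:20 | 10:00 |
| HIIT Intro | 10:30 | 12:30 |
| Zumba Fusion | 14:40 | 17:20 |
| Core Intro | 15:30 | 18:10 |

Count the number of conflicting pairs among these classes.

2

Sorted by start: Pilates Express, HIIT Intro, Boxing Circuit, Zumba Fusion, Core Intro.
HIIT Intro starts after Pilates Express ends, so Pilates Express has no further overlaps.
Boxing Circuit starts before HIIT Intro ends → HIIT Intro and Boxing Circuit overlap.
Zumba Fusion starts after HIIT Intro ends, so HIIT Intro has no further overlaps.
Zumba Fusion starts after Boxing Circuit ends, so Boxing Circuit has no further overlaps.
Core Intro starts before Zumba Fusion ends → Zumba Fusion and Core Intro overlap.
Overlapping pairs: Boxing Circuit & HIIT Intro, Core Intro & Zumba Fusion — 2 in total.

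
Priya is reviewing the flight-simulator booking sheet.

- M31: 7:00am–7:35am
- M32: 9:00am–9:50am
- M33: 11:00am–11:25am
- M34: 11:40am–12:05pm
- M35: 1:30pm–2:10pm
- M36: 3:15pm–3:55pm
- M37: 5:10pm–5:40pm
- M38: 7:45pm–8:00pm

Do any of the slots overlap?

No

Check each pair: they overlap iff neither finishes before the other starts.
Sorted by start: M31, M32, M33, M34, M35, M36, M37, M38.
M32 starts after M31 ends — done with M31.
M33 starts after M32 ends — done with M32.
M34 starts after M33 ends — done with M33.
M35 starts after M34 ends — done with M34.
M36 starts after M35 ends — done with M35.
M37 starts after M36 ends — done with M36.
M38 starts after M37 ends.
Every pair is clear; the schedule has no overlaps.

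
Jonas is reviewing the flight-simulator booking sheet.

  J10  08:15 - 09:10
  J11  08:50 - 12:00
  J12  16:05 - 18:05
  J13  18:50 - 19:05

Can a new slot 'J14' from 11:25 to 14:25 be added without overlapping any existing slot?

No — it overlaps J11

J10: ends 09:10 at or before J14 starts 11:25 → clear.
J11: starts 08:50 before J14 ends 14:25, and ends 12:00 after J14 starts 11:25 → overlap.
J12: starts 16:05 at or after J14 ends 14:25 → clear.
J13: starts 18:50 at or after J14 ends 14:25 → clear.
J14 overlaps J11.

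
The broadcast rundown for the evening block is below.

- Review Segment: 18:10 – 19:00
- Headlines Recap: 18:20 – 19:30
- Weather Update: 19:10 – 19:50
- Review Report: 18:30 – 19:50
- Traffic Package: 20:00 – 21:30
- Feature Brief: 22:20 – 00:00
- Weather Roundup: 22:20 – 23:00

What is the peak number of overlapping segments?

3

Walk through starts and ends in time order (an end at T is processed before a start at T):
18:10 start Review Segment → 1
18:20 start Headlines Recap → 2
18:30 start Review Report → 3
19:00 end Review Segment → 2
19:10 start Weather Update → 3
19:30 end Headlines Recap → 2
19:50 end Review Report → 1
19:50 end Weather Update → 0
20:00 start Traffic Package → 1
21:30 end Traffic Package → 0
22:20 start Feature Brief → 1
22:20 start Weather Roundup → 2
23:00 end Weather Roundup → 1
00:00 end Feature Brief → 0
Peak is 3, at 18:30 (Headlines Recap, Review Report, Review Segment).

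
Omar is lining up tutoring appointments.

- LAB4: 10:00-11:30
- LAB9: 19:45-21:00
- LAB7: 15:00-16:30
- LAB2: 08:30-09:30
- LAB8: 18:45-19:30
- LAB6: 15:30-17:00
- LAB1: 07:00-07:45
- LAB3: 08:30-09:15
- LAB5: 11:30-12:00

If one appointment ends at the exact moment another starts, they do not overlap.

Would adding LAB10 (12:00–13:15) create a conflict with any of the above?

LAB1: ends 07:45 at or before LAB10 starts 12:00 → clear.
LAB2: ends 09:30 at or before LAB10 starts 12:00 → clear.
LAB3: ends 09:15 at or before LAB10 starts 12:00 → clear.
LAB4: ends 11:30 at or before LAB10 starts 12:00 → clear.
LAB5: ends 12:00 at or before LAB10 starts 12:00 → clear.
LAB7: starts 15:00 at or after LAB10 ends 13:15 → clear.
LAB6: starts 15:30 at or after LAB10 ends 13:15 → clear.
LAB8: starts 18:45 at or after LAB10 ends 13:15 → clear.
LAB9: starts 19:45 at or after LAB10 ends 13:15 → clear.

No — it doesn't clash with anything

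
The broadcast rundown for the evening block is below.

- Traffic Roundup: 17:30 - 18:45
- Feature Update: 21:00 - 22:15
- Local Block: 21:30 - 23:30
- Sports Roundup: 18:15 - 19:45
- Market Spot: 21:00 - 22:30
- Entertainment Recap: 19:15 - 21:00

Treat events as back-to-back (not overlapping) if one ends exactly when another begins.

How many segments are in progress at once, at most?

3

Sweep the timeline, counting +1 at each start and −1 at each end (ends before starts at a tie):
17:30 start Traffic Roundup → 1
18:15 start Sports Roundup → 2
18:45 end Traffic Roundup → 1
19:15 start Entertainment Recap → 2
19:45 end Sports Roundup → 1
21:00 end Entertainment Recap → 0
21:00 start Feature Update → 1
21:00 start Market Spot → 2
21:30 start Local Block → 3
22:15 end Feature Update → 2
22:30 end Market Spot → 1
23:30 end Local Block → 0
Peak is 3, at 21:30 (Feature Update, Local Block, Market Spot).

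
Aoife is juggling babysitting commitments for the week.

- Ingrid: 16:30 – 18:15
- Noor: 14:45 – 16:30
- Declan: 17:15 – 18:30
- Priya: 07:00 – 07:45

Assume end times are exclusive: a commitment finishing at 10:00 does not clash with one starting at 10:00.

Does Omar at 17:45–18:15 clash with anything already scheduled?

Priya: ends 07:45 at or before Omar starts 17:45 → clear.
Noor: ends 16:30 at or before Omar starts 17:45 → clear.
Ingrid: starts 16:30 before Omar ends 18:15, and ends 18:15 after Omar starts 17:45 → overlap.
Declan: starts 17:15 before Omar ends 18:15, and ends 18:30 after Omar starts 17:45 → overlap.
Omar overlaps Ingrid, Declan.

Yes — it overlaps Declan, Ingrid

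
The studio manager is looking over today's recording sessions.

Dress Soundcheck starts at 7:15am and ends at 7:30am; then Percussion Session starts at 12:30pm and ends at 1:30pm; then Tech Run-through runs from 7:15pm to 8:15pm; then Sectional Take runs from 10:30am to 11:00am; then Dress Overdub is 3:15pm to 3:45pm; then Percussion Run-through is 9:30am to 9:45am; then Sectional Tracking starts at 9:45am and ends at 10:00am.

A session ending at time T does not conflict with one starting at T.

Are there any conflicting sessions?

No

Check each pair: they overlap iff neither finishes before the other starts.
Sorted by start: Dress Soundcheck, Percussion Run-through, Sectional Tracking, Sectional Take, Percussion Session, Dress Overdub, Tech Run-through.
Percussion Run-through starts after Dress Soundcheck ends, so nothing later overlaps Dress Soundcheck either.
Sectional Tracking starts exactly when Percussion Run-through ends (back-to-back, no overlap), so nothing later overlaps Percussion Run-through either.
Sectional Take starts after Sectional Tracking ends, so nothing later overlaps Sectional Tracking either.
Percussion Session starts after Sectional Take ends, so nothing later overlaps Sectional Take either.
Dress Overdub starts after Percussion Session ends, so nothing later overlaps Percussion Session either.
Tech Run-through starts after Dress Overdub ends.
Every pair is clear; the schedule has no overlaps.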